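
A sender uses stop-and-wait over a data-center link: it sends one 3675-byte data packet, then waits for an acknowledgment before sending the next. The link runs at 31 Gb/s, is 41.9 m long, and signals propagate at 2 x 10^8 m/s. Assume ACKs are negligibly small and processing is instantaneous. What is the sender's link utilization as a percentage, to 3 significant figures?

t_tx = L/R = 29400/31000000000 = 9.48387e-07 s.
t_prop = 41.9/200000000 = 2.095e-07 s; RTT = 4.19e-07 s.
Cycle = t_tx + RTT = 1.36739e-06 s.
Utilization = t_tx / cycle = 9.48387e-07/1.36739e-06 = 69.4 %.

69.4 %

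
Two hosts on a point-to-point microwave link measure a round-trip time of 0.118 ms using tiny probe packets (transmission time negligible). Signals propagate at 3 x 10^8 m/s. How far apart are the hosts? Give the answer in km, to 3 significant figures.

17.7 km

One-way propagation = RTT/2 = 0.059 ms.
d = s × t = 300000000 × 5.9e-05 = 17.7 km.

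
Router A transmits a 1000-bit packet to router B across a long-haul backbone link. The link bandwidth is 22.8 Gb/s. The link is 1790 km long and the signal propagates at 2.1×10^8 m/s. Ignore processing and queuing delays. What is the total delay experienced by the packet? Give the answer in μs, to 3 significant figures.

8520 μs

Transmission delay = L/R = 1000 / 22800000000 = 0.0438596 μs.
Propagation delay = d/s = 1790000 m / 210000000 m/s = 8523.81 μs.
Total = 8520 μs.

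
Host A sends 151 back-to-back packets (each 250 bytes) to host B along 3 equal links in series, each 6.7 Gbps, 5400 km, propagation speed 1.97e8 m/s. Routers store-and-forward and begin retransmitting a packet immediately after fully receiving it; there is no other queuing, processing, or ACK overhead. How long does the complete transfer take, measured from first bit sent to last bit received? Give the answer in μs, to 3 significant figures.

Per-hop transmission t_tx = L/R = 2000/6700000000 = 0.298507 μs.
Per-hop propagation t_prop = 5400000/197000000 = 27411.2 μs.
Pipeline fill: first packet needs 3·t_tx to clear all hops; remaining 150 packets each add one t_tx.
Total = (3+151-1)·t_tx + 3·t_prop = 153·0.298507 + 3·27411.2 = 82300 μs.

82300 μs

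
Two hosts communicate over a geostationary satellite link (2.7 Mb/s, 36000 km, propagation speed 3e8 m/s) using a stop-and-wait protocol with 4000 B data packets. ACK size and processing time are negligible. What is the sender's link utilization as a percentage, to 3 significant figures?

t_tx = L/R = 32000/2700000 = 0.0118519 s.
t_prop = 36000000/300000000 = 0.12 s; RTT = 0.24 s.
Cycle = t_tx + RTT = 0.251852 s.
Utilization = t_tx / cycle = 0.0118519/0.251852 = 4.71 %.

4.71 %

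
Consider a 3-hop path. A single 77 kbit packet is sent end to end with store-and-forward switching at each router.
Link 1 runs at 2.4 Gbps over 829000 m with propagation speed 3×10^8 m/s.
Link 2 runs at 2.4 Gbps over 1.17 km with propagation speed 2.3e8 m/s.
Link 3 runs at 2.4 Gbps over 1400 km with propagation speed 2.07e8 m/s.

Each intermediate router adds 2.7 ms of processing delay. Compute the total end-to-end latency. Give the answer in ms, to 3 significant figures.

L = 77000 bits.
Transmission delay per hop = L/R = 77000/2400000000 = 0.0320833 ms; 3 hops → 0.09625 ms.
Propagation delays (d/s per hop): 2.76333, 0.00508696, 6.76329 ms; sum = 9.53171 ms.
Processing at 2 router(s): 2 × 2.7 ms = 5.4 ms.
End-to-end = 15.0 ms.

15.0 ms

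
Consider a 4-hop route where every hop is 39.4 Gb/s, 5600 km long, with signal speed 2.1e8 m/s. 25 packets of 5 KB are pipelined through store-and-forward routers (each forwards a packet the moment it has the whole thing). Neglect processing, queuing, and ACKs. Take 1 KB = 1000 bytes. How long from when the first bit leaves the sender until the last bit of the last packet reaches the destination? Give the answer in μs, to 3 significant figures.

Per-hop transmission t_tx = L/R = 40000/39400000000 = 1.01523 μs.
Per-hop propagation t_prop = 5600000/210000000 = 26666.7 μs.
Pipeline fill: first packet needs 4·t_tx to clear all hops; remaining 24 packets each add one t_tx.
Total = (4+25-1)·t_tx + 4·t_prop = 28·1.01523 + 4·26666.7 = 107000 μs.

107000 μs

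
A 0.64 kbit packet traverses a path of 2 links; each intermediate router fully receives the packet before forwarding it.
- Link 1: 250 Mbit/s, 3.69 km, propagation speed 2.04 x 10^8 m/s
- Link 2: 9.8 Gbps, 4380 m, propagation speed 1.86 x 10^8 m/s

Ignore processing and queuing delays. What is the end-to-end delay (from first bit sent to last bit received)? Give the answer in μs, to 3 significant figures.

44.3 μs

L = 640 bits.
Transmission delays (L/R per hop): 2.56, 0.0653061 μs; sum = 2.62531 μs.
Propagation delays (d/s per hop): 18.0882, 23.5484 μs; sum = 41.6366 μs.
End-to-end = 44.3 μs.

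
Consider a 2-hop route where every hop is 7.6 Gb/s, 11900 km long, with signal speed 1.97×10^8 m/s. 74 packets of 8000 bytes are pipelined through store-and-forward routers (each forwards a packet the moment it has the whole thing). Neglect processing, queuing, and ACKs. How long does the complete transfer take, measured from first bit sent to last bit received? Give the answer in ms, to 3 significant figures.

121 ms

Per-hop transmission t_tx = L/R = 64000/7600000000 = 0.00842105 ms.
Per-hop propagation t_prop = 11900000/197000000 = 60.4061 ms.
Pipeline fill: first packet needs 2·t_tx to clear all hops; remaining 73 packets each add one t_tx.
Total = (2+74-1)·t_tx + 2·t_prop = 75·0.00842105 + 2·60.4061 = 121 ms.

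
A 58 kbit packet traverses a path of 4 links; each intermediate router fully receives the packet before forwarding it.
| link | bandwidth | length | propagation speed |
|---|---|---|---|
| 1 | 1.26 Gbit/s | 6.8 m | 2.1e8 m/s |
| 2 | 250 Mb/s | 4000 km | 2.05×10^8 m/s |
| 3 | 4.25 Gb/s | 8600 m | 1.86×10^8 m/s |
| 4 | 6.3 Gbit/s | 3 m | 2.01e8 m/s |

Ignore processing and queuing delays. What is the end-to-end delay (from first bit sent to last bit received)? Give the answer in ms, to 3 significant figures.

19.9 ms

L = 58000 bits.
Transmission delays (L/R per hop): 0.0460317, 0.232, 0.0136471, 0.00920635 ms; sum = 0.300885 ms.
Propagation delays (d/s per hop): 3.2381e-05, 19.5122, 0.0462366, 1.49254e-05 ms; sum = 19.5585 ms.
End-to-end = 19.9 ms.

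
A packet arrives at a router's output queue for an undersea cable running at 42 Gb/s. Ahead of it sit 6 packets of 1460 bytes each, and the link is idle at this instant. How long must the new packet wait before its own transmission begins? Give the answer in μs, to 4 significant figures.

Each queued packet: L/R = 11680/42000000000 = 0.278095 μs.
6 queued → 1.66857 μs.
Queuing delay = 1.669 μs.

1.669 μs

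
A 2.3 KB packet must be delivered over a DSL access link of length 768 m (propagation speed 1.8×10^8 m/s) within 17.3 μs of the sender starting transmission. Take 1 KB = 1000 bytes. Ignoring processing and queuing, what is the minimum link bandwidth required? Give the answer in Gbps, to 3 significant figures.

1.41 Gbps

L = 18400 bits.
Propagation delay = 768 / 180000000 = 4.26667 μs.
Transmission budget = 17.3 − 4.26667 = 13.0333 μs.
R ≥ L / t_tx = 18400 bits / 1.30333e-05 s = 1.41 Gbps.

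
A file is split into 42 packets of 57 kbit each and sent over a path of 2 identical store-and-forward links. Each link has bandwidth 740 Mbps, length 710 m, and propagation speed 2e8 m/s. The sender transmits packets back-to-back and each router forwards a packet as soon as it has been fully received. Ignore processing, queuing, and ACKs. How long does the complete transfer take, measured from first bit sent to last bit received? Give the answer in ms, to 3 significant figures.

Per-hop transmission t_tx = L/R = 57000/740000000 = 0.077027 ms.
Per-hop propagation t_prop = 710/200000000 = 0.00355 ms.
Pipeline fill: first packet needs 2·t_tx to clear all hops; remaining 41 packets each add one t_tx.
Total = (2+42-1)·t_tx + 2·t_prop = 43·0.077027 + 2·0.00355 = 3.32 ms.

3.32 ms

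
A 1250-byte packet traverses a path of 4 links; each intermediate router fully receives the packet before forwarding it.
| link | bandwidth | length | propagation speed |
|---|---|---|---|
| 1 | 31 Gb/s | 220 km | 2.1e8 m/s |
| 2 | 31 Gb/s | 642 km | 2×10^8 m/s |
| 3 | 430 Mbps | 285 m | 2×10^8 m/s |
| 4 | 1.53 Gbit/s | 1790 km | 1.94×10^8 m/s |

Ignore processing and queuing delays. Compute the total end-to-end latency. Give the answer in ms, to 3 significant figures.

13.5 ms

L = 1250 × 8 = 10000 bits.
Transmission delays (L/R per hop): 0.000322581, 0.000322581, 0.0232558, 0.00653595 ms; sum = 0.0304369 ms.
Propagation delays (d/s per hop): 1.04762, 3.21, 0.001425, 9.2268 ms; sum = 13.4858 ms.
End-to-end = 13.5 ms.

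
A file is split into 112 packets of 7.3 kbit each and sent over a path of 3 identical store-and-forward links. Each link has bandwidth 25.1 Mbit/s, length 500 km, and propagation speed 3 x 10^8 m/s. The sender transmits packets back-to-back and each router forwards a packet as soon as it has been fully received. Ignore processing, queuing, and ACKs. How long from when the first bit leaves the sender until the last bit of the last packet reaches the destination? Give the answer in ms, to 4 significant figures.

38.16 ms

Per-hop transmission t_tx = L/R = 7300/25100000 = 0.290837 ms.
Per-hop propagation t_prop = 500000/300000000 = 1.66667 ms.
Pipeline fill: first packet needs 3·t_tx to clear all hops; remaining 111 packets each add one t_tx.
Total = (3+112-1)·t_tx + 3·t_prop = 114·0.290837 + 3·1.66667 = 38.16 ms.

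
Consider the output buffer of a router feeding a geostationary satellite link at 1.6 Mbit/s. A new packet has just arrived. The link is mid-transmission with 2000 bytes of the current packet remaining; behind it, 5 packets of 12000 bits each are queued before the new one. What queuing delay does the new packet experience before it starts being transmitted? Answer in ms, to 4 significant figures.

47.50 ms

Each queued packet: L/R = 12000/1600000 = 7.5 ms.
5 queued → 37.5 ms.
Plus remaining 16000 bits of current packet: 10 ms.
Queuing delay = 47.50 ms.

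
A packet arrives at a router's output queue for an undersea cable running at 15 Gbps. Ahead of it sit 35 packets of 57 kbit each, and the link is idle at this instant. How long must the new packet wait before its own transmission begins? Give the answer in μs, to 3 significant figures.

Each queued packet: L/R = 57000/15000000000 = 3.8 μs.
35 queued → 133 μs.
Queuing delay = 133 μs.

133 μs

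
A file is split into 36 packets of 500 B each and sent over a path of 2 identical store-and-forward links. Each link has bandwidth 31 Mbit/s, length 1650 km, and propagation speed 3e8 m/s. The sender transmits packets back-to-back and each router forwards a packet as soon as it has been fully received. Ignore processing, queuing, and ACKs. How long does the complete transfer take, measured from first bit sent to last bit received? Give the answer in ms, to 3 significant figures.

15.8 ms

Per-hop transmission t_tx = L/R = 4000/31000000 = 0.129032 ms.
Per-hop propagation t_prop = 1650000/300000000 = 5.5 ms.
Pipeline fill: first packet needs 2·t_tx to clear all hops; remaining 35 packets each add one t_tx.
Total = (2+36-1)·t_tx + 2·t_prop = 37·0.129032 + 2·5.5 = 15.8 ms.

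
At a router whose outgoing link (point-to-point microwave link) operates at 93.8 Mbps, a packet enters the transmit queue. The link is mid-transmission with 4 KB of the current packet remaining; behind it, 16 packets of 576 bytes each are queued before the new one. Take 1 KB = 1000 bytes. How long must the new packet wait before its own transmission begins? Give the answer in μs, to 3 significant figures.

Each queued packet: L/R = 4608/93800000 = 49.1258 μs.
16 queued → 786.013 μs.
Plus remaining 32000 bits of current packet: 341.151 μs.
Queuing delay = 1130 μs.

1130 μs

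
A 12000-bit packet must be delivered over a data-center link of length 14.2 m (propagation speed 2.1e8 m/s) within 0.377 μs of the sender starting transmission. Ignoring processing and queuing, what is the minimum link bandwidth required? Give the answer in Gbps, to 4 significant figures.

Propagation delay = 14.2 / 210000000 = 0.067619 μs.
Transmission budget = 0.377 − 0.067619 = 0.309381 μs.
R ≥ L / t_tx = 12000 bits / 3.09381e-07 s = 38.79 Gbps.

38.79 Gbps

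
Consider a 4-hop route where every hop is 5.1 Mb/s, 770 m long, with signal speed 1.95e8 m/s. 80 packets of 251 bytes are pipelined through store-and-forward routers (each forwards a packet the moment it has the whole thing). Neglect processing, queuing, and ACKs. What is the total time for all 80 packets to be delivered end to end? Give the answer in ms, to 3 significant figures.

Per-hop transmission t_tx = L/R = 2008/5100000 = 0.393725 ms.
Per-hop propagation t_prop = 770/195000000 = 0.00394872 ms.
Pipeline fill: first packet needs 4·t_tx to clear all hops; remaining 79 packets each add one t_tx.
Total = (4+80-1)·t_tx + 4·t_prop = 83·0.393725 + 4·0.00394872 = 32.7 ms.

32.7 ms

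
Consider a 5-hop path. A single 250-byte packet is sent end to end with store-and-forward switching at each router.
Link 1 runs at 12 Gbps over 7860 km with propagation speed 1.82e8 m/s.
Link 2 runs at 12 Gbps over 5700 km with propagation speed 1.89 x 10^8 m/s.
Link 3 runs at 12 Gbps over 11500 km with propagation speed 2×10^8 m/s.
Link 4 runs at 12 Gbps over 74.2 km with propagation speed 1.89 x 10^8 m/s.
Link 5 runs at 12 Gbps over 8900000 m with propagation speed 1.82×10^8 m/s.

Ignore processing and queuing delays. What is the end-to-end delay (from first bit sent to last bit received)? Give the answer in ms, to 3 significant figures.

L = 250 × 8 = 2000 bits.
Transmission delay per hop = L/R = 2000/12000000000 = 0.000166667 ms; 5 hops → 0.000833333 ms.
Propagation delays (d/s per hop): 43.1868, 30.1587, 57.5, 0.392593, 48.9011 ms; sum = 180.139 ms.
End-to-end = 180 ms.

180 ms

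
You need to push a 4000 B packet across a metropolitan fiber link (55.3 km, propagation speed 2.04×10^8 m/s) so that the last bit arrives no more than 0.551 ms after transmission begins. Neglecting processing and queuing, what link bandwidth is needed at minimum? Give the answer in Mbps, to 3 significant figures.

114 Mbps

L = 32000 bits.
Propagation delay = 55300 / 204000000 = 0.271078 ms.
Transmission budget = 0.551 − 0.271078 = 0.279922 ms.
R ≥ L / t_tx = 32000 bits / 0.000279922 s = 114 Mbps.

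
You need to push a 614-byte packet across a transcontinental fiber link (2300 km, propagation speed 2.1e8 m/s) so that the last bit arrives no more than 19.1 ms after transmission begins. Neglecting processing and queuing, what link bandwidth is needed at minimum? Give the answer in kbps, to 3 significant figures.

L = 4912 bits.
Propagation delay = 2300000 / 210000000 = 10.9524 ms.
Transmission budget = 19.1 − 10.9524 = 8.14762 ms.
R ≥ L / t_tx = 4912 bits / 0.00814762 s = 603 kbps.

603 kbps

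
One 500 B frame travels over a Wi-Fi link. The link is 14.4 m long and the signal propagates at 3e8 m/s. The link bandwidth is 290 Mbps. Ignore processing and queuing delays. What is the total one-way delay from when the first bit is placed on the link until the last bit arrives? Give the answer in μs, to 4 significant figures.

13.84 μs

L = 500 × 8 = 4000 bits.
Transmission delay = L/R = 4000 / 290000000 = 13.7931 μs.
Propagation delay = d/s = 14.4 m / 300000000 m/s = 0.048 μs.
Total = 13.84 μs.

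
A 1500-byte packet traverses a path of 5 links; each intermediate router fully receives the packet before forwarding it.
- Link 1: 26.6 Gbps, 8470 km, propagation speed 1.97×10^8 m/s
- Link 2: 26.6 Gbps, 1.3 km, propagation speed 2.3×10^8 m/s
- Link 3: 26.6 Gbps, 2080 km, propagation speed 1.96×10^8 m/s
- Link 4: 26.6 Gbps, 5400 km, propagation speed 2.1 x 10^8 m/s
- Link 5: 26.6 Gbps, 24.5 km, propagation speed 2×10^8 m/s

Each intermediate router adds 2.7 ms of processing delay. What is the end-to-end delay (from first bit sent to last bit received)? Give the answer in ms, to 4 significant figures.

L = 1500 × 8 = 12000 bits.
Transmission delay per hop = L/R = 12000/26600000000 = 0.000451128 ms; 5 hops → 0.00225564 ms.
Propagation delays (d/s per hop): 42.9949, 0.00565217, 10.6122, 25.7143, 0.1225 ms; sum = 79.4496 ms.
Processing at 4 router(s): 4 × 2.7 ms = 10.8 ms.
End-to-end = 90.25 ms.

90.25 ms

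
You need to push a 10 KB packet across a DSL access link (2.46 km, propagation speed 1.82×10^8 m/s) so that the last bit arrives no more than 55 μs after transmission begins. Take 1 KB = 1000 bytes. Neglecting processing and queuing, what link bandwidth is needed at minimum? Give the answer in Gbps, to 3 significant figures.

1.93 Gbps

L = 80000 bits.
Propagation delay = 2460 / 182000000 = 13.5165 μs.
Transmission budget = 55 − 13.5165 = 41.4835 μs.
R ≥ L / t_tx = 80000 bits / 4.14835e-05 s = 1.93 Gbps.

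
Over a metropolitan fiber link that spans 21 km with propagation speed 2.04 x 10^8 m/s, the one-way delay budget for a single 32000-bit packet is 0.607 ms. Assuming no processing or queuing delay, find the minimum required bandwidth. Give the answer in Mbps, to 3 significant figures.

63.5 Mbps

Propagation delay = 21000 / 204000000 = 0.102941 ms.
Transmission budget = 0.607 − 0.102941 = 0.504059 ms.
R ≥ L / t_tx = 32000 bits / 0.000504059 s = 63.5 Mbps.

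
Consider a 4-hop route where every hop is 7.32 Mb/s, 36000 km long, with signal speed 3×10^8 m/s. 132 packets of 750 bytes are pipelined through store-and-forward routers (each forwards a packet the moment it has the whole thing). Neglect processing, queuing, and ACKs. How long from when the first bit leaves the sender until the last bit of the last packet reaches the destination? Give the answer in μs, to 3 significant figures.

591000 μs

Per-hop transmission t_tx = L/R = 6000/7320000 = 819.672 μs.
Per-hop propagation t_prop = 36000000/300000000 = 120000 μs.
Pipeline fill: first packet needs 4·t_tx to clear all hops; remaining 131 packets each add one t_tx.
Total = (4+132-1)·t_tx + 4·t_prop = 135·819.672 + 4·120000 = 591000 μs.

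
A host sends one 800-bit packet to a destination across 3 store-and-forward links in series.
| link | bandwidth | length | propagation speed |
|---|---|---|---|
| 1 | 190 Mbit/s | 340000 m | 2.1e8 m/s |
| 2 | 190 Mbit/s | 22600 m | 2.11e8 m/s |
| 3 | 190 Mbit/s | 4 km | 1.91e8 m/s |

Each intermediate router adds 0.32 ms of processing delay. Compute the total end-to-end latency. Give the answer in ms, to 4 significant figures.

Transmission delay per hop = L/R = 800/190000000 = 0.00421053 ms; 3 hops → 0.0126316 ms.
Propagation delays (d/s per hop): 1.61905, 0.107109, 0.0209424 ms; sum = 1.7471 ms.
Processing at 2 router(s): 2 × 0.32 ms = 0.64 ms.
End-to-end = 2.400 ms.

2.400 ms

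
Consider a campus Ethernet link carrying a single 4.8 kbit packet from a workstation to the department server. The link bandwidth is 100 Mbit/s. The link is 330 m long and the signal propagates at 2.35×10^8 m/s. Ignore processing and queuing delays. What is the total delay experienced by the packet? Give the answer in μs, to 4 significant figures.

49.40 μs

L = 4800 bits.
Transmission delay = L/R = 4800 / 100000000 = 48 μs.
Propagation delay = d/s = 330 m / 235000000 m/s = 1.40426 μs.
Total = 49.40 μs.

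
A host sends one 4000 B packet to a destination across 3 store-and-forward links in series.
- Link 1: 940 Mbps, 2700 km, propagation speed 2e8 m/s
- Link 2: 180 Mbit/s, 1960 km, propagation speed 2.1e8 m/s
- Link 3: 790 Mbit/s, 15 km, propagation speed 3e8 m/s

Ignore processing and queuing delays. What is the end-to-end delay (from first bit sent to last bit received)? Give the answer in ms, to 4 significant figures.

L = 4000 × 8 = 32000 bits.
Transmission delays (L/R per hop): 0.0340426, 0.177778, 0.0405063 ms; sum = 0.252327 ms.
Propagation delays (d/s per hop): 13.5, 9.33333, 0.05 ms; sum = 22.8833 ms.
End-to-end = 23.14 ms.

23.14 ms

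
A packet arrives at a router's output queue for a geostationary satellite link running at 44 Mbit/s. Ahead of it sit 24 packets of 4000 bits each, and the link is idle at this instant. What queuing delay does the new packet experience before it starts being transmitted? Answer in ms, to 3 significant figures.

2.18 ms

Each queued packet: L/R = 4000/44000000 = 0.0909091 ms.
24 queued → 2.18182 ms.
Queuing delay = 2.18 ms.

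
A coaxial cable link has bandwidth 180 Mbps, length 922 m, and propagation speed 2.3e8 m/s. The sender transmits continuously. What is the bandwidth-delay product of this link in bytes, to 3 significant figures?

90.2 bytes

Propagation delay = 922 / 2.3e+08 = 4.0087e-06 s.
BDP = R × t_prop = 180000000 × 4.0087e-06 = 721.565 bits.
In bytes: 721.565/8 = 90.2 bytes.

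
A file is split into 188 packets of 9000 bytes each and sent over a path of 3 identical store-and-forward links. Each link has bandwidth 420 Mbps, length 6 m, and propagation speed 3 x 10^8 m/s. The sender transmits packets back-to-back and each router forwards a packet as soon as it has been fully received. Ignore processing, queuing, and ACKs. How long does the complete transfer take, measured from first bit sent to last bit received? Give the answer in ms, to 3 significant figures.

32.6 ms

Per-hop transmission t_tx = L/R = 72000/420000000 = 0.171429 ms.
Per-hop propagation t_prop = 6/300000000 = 2e-05 ms.
Pipeline fill: first packet needs 3·t_tx to clear all hops; remaining 187 packets each add one t_tx.
Total = (3+188-1)·t_tx + 3·t_prop = 190·0.171429 + 3·2e-05 = 32.6 ms.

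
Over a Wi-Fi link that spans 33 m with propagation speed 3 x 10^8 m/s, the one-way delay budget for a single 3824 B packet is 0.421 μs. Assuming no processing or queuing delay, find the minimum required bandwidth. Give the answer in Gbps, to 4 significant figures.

L = 30592 bits.
Propagation delay = 33 / 300000000 = 0.11 μs.
Transmission budget = 0.421 − 0.11 = 0.311 μs.
R ≥ L / t_tx = 30592 bits / 3.11e-07 s = 98.37 Gbps.

98.37 Gbps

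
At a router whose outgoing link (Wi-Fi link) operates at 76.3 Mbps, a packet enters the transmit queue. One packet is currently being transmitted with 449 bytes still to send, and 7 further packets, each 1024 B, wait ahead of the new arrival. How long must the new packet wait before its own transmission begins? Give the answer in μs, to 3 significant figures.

799 μs

Each queued packet: L/R = 8192/76300000 = 107.366 μs.
7 queued → 751.56 μs.
Plus remaining 3592 bits of current packet: 47.0773 μs.
Queuing delay = 799 μs.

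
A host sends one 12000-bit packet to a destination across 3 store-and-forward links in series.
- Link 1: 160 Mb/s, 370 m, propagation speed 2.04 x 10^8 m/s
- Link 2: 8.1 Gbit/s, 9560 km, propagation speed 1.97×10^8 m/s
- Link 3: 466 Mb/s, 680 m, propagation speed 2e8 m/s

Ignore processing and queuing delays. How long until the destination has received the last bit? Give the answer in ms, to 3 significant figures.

48.6 ms

Transmission delays (L/R per hop): 0.075, 0.00148148, 0.0257511 ms; sum = 0.102233 ms.
Propagation delays (d/s per hop): 0.00181373, 48.5279, 0.0034 ms; sum = 48.5331 ms.
End-to-end = 48.6 ms.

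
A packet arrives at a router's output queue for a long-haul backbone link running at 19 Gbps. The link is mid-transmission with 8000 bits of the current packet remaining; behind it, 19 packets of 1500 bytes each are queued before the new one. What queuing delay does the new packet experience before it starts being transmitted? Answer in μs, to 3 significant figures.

12.4 μs

Each queued packet: L/R = 12000/19000000000 = 0.631579 μs.
19 queued → 12 μs.
Plus remaining 8000 bits of current packet: 0.421053 μs.
Queuing delay = 12.4 μs.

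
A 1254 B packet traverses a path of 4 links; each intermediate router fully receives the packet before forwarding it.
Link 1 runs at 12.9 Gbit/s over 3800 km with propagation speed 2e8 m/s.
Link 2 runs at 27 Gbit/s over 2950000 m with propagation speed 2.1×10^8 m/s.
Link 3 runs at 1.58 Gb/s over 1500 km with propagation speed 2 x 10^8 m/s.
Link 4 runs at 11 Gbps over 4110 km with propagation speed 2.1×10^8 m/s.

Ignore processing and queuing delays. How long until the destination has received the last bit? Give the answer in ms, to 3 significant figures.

60.1 ms

L = 1254 × 8 = 10032 bits.
Transmission delays (L/R per hop): 0.000777674, 0.000371556, 0.00634937, 0.000912 ms; sum = 0.0084106 ms.
Propagation delays (d/s per hop): 19, 14.0476, 7.5, 19.5714 ms; sum = 60.119 ms.
End-to-end = 60.1 ms.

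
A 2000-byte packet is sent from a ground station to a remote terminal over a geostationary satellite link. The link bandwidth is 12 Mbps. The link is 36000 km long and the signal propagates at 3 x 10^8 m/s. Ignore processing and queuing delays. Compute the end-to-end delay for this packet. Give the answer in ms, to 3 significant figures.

121 ms

L = 2000 × 8 = 16000 bits.
Transmission delay = L/R = 16000 / 12000000 = 1.33333 ms.
Propagation delay = d/s = 36000000 m / 300000000 m/s = 120 ms.
Total = 121 ms.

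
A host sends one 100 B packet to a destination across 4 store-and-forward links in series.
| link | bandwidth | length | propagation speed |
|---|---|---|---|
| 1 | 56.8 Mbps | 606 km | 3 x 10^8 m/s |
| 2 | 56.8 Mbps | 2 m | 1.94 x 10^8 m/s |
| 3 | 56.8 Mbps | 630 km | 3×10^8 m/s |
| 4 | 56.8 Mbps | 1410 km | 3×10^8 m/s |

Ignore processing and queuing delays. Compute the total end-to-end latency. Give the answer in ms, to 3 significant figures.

8.88 ms

L = 100 × 8 = 800 bits.
Transmission delay per hop = L/R = 800/56800000 = 0.0140845 ms; 4 hops → 0.056338 ms.
Propagation delays (d/s per hop): 2.02, 1.03093e-05, 2.1, 4.7 ms; sum = 8.82001 ms.
End-to-end = 8.88 ms.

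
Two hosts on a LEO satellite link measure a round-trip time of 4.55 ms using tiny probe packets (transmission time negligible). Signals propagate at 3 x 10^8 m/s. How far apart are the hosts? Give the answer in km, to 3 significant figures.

One-way propagation = RTT/2 = 2.275 ms.
d = s × t = 300000000 × 0.002275 = 683 km.

683 km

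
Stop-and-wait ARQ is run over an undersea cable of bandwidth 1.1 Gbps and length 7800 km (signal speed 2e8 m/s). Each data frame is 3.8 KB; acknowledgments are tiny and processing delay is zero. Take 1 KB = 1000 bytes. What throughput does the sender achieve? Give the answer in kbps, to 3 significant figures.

390 kbps

t_tx = L/R = 30400/1100000000 = 2.76364e-05 s.
t_prop = 7800000/200000000 = 0.039 s; RTT = 0.078 s.
Cycle = t_tx + RTT = 0.0780276 s.
Throughput = L / cycle = 30400 / 0.0780276 = 390 kbps.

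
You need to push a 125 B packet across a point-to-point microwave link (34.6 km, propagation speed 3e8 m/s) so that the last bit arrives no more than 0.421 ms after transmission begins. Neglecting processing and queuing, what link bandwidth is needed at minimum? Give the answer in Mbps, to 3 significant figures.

L = 1000 bits.
Propagation delay = 34600 / 300000000 = 0.115333 ms.
Transmission budget = 0.421 − 0.115333 = 0.305667 ms.
R ≥ L / t_tx = 1000 bits / 0.000305667 s = 3.27 Mbps.

3.27 Mbps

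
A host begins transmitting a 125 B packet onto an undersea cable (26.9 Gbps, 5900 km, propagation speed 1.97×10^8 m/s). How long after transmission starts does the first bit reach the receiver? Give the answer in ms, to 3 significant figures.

First bit experiences only propagation delay: d/s = 5900000/197000000 = 29.9 ms.

29.9 ms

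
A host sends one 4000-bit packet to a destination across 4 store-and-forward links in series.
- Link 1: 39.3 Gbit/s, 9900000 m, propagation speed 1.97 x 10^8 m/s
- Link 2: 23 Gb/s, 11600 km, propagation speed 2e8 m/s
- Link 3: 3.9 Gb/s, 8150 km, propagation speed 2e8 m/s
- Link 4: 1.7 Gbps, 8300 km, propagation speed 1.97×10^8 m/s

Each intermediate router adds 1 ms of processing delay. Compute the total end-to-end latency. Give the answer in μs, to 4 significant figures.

Transmission delays (L/R per hop): 0.101781, 0.173913, 1.02564, 2.35294 μs; sum = 3.65428 μs.
Propagation delays (d/s per hop): 50253.8, 58000, 40750, 42132 μs; sum = 191136 μs.
Processing at 3 router(s): 3 × 1 ms = 3000 μs.
End-to-end = 194100 μs.

194100 μs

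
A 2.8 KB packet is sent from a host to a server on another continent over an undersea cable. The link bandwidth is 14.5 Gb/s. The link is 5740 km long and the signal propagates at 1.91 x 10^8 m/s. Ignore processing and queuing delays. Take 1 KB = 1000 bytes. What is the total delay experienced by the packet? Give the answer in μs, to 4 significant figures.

30050 μs

L = 22400 bits.
Transmission delay = L/R = 22400 / 14500000000 = 1.54483 μs.
Propagation delay = d/s = 5740000 m / 191000000 m/s = 30052.4 μs.
Total = 30050 μs.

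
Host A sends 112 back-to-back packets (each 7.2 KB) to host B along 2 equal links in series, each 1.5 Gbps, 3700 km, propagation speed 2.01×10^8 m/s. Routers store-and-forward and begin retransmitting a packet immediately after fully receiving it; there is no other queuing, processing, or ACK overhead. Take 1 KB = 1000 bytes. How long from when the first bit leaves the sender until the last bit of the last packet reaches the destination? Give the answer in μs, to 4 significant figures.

Per-hop transmission t_tx = L/R = 57600/1500000000 = 38.4 μs.
Per-hop propagation t_prop = 3700000/2.01e+08 = 18408 μs.
Pipeline fill: first packet needs 2·t_tx to clear all hops; remaining 111 packets each add one t_tx.
Total = (2+112-1)·t_tx + 2·t_prop = 113·38.4 + 2·18408 = 41160 μs.

41160 μs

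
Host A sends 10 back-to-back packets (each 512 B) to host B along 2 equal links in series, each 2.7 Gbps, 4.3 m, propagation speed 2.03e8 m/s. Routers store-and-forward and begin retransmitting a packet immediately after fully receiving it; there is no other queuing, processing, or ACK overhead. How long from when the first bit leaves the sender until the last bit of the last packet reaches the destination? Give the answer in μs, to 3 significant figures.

16.7 μs

Per-hop transmission t_tx = L/R = 4096/2700000000 = 1.51704 μs.
Per-hop propagation t_prop = 4.3/2.03e+08 = 0.0211823 μs.
Pipeline fill: first packet needs 2·t_tx to clear all hops; remaining 9 packets each add one t_tx.
Total = (2+10-1)·t_tx + 2·t_prop = 11·1.51704 + 2·0.0211823 = 16.7 μs.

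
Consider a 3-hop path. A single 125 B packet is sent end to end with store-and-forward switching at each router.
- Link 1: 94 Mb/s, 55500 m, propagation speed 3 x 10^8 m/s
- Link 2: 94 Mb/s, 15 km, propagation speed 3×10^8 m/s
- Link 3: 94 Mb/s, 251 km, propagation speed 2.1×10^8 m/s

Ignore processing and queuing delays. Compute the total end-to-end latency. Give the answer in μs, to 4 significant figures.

1462 μs

L = 125 × 8 = 1000 bits.
Transmission delay per hop = L/R = 1000/94000000 = 10.6383 μs; 3 hops → 31.9149 μs.
Propagation delays (d/s per hop): 185, 50, 1195.24 μs; sum = 1430.24 μs.
End-to-end = 1462 μs.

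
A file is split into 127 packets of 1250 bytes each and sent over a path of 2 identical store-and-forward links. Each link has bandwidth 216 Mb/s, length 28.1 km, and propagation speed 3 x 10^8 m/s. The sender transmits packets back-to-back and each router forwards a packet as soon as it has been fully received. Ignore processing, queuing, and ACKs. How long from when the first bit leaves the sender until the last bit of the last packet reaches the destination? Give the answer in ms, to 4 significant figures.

6.113 ms

Per-hop transmission t_tx = L/R = 10000/216000000 = 0.0462963 ms.
Per-hop propagation t_prop = 28100/300000000 = 0.0936667 ms.
Pipeline fill: first packet needs 2·t_tx to clear all hops; remaining 126 packets each add one t_tx.
Total = (2+127-1)·t_tx + 2·t_prop = 128·0.0462963 + 2·0.0936667 = 6.113 ms.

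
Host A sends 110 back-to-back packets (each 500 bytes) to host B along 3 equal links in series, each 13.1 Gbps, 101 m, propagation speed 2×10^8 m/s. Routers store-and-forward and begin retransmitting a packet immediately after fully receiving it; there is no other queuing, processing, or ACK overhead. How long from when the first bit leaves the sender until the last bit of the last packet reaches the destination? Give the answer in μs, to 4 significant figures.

Per-hop transmission t_tx = L/R = 4000/13100000000 = 0.305344 μs.
Per-hop propagation t_prop = 101/200000000 = 0.505 μs.
Pipeline fill: first packet needs 3·t_tx to clear all hops; remaining 109 packets each add one t_tx.
Total = (3+110-1)·t_tx + 3·t_prop = 112·0.305344 + 3·0.505 = 35.71 μs.

35.71 μs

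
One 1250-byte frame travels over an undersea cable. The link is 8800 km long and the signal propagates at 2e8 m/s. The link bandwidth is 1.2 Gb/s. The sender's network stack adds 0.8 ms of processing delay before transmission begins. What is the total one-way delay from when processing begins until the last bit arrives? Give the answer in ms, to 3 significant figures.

L = 1250 × 8 = 10000 bits.
Transmission delay = L/R = 10000 / 1200000000 = 0.00833333 ms.
Propagation delay = d/s = 8800000 m / 200000000 m/s = 44 ms.
Plus processing delay 0.8 ms = 0.8 ms.
Total = 44.8 ms.

44.8 ms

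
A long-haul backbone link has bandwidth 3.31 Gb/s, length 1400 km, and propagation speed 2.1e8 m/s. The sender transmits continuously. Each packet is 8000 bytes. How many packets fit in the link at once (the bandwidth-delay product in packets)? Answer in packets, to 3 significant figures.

Propagation delay = 1400000 / 210000000 = 0.00666667 s.
BDP = R × t_prop = 3310000000 × 0.00666667 = 22066700 bits.
In packets of 64000 bits: 345 packets.

345 packets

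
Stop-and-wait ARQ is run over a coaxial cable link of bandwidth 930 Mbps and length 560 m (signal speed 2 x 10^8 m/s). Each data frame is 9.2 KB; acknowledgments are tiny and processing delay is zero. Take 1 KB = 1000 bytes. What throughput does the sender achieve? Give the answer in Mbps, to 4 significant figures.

868.5 Mbps

t_tx = L/R = 73600/930000000 = 7.91398e-05 s.
t_prop = 560/200000000 = 2.8e-06 s; RTT = 5.6e-06 s.
Cycle = t_tx + RTT = 8.47398e-05 s.
Throughput = L / cycle = 73600 / 8.47398e-05 = 868.5 Mbps.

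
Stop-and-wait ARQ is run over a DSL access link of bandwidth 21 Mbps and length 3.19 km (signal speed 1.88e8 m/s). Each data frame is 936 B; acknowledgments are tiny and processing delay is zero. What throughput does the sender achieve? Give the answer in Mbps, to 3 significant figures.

19.2 Mbps

t_tx = L/R = 7488/21000000 = 0.000356571 s.
t_prop = 3190/188000000 = 1.69681e-05 s; RTT = 3.39362e-05 s.
Cycle = t_tx + RTT = 0.000390508 s.
Throughput = L / cycle = 7488 / 0.000390508 = 19.2 Mbps.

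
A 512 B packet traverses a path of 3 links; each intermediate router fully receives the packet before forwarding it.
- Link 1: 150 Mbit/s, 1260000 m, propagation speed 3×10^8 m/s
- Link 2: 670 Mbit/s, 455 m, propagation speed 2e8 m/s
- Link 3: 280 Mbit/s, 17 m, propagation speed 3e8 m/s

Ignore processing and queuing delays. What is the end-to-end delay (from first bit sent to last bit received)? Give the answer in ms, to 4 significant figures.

4.250 ms

L = 512 × 8 = 4096 bits.
Transmission delays (L/R per hop): 0.0273067, 0.00611343, 0.0146286 ms; sum = 0.0480487 ms.
Propagation delays (d/s per hop): 4.2, 0.002275, 5.66667e-05 ms; sum = 4.20233 ms.
End-to-end = 4.250 ms.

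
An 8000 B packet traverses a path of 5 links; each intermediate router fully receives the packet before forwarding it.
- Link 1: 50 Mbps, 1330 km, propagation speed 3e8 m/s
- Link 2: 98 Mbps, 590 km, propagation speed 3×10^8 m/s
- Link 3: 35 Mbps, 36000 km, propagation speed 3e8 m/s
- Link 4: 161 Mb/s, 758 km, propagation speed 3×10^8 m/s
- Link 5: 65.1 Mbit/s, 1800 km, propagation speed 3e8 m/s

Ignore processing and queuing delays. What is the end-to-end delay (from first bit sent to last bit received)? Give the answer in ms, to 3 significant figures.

L = 8000 × 8 = 64000 bits.
Transmission delays (L/R per hop): 1.28, 0.653061, 1.82857, 0.397516, 0.983103 ms; sum = 5.14225 ms.
Propagation delays (d/s per hop): 4.43333, 1.96667, 120, 2.52667, 6 ms; sum = 134.927 ms.
End-to-end = 140 ms.

140 ms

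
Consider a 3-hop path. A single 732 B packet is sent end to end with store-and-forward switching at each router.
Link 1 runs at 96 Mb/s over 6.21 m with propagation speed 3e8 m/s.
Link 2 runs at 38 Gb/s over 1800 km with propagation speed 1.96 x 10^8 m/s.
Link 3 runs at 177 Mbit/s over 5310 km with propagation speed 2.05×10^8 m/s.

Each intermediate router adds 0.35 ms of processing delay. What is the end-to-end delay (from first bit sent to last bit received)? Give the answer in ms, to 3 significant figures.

L = 732 × 8 = 5856 bits.
Transmission delays (L/R per hop): 0.061, 0.000154105, 0.0330847 ms; sum = 0.0942389 ms.
Propagation delays (d/s per hop): 2.07e-05, 9.18367, 25.9024 ms; sum = 35.0861 ms.
Processing at 2 router(s): 2 × 0.35 ms = 0.7 ms.
End-to-end = 35.9 ms.

35.9 ms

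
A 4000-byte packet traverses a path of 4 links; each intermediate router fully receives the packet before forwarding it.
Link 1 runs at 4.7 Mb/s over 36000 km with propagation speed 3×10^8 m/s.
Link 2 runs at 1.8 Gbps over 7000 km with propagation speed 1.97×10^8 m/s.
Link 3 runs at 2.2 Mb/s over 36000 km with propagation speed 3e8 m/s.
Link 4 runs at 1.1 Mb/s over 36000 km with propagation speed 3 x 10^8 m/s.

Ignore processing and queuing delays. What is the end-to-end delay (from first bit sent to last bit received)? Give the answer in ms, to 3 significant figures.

L = 4000 × 8 = 32000 bits.
Transmission delays (L/R per hop): 6.80851, 0.0177778, 14.5455, 29.0909 ms; sum = 50.4627 ms.
Propagation delays (d/s per hop): 120, 35.533, 120, 120 ms; sum = 395.533 ms.
End-to-end = 446 ms.

446 ms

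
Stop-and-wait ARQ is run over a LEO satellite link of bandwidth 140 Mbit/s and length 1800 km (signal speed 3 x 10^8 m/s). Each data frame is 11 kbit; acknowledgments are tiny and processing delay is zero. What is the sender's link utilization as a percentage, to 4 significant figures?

0.6505 %

t_tx = L/R = 11000/140000000 = 7.85714e-05 s.
t_prop = 1800000/300000000 = 0.006 s; RTT = 0.012 s.
Cycle = t_tx + RTT = 0.0120786 s.
Utilization = t_tx / cycle = 7.85714e-05/0.0120786 = 0.6505 %.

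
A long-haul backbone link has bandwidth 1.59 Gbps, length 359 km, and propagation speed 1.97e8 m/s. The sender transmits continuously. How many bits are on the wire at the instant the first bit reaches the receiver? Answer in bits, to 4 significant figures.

2898000 bits

Propagation delay = 359000 / 197000000 = 0.00182234 s.
BDP = R × t_prop = 1590000000 × 0.00182234 = 2897510 bits.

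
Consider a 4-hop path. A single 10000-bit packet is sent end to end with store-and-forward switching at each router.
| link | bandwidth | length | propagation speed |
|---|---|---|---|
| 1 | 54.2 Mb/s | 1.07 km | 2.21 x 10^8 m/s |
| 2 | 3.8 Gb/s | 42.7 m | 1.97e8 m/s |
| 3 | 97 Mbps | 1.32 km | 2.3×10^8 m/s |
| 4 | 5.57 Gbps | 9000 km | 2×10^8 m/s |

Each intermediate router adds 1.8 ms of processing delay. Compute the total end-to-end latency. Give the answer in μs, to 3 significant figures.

50700 μs

Transmission delays (L/R per hop): 184.502, 2.63158, 103.093, 1.79533 μs; sum = 292.022 μs.
Propagation delays (d/s per hop): 4.84163, 0.216751, 5.73913, 45000 μs; sum = 45010.8 μs.
Processing at 3 router(s): 3 × 1.8 ms = 5400 μs.
End-to-end = 50700 μs.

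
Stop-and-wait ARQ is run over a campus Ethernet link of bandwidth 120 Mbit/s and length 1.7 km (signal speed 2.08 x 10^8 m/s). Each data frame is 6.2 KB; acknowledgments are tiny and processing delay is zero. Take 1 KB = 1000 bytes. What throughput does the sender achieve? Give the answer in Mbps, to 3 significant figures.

115 Mbps

t_tx = L/R = 49600/120000000 = 0.000413333 s.
t_prop = 1700/208000000 = 8.17308e-06 s; RTT = 1.63462e-05 s.
Cycle = t_tx + RTT = 0.000429679 s.
Throughput = L / cycle = 49600 / 0.000429679 = 115 Mbps.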